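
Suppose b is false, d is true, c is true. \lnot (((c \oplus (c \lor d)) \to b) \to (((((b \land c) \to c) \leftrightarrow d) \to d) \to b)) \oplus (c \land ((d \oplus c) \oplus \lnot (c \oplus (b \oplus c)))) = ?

Substituting b=F, d=T, c=T:
c \lor d = T \lor T = T
c \oplus (c \lor d) = T \oplus T = F
(c \oplus (c \lor d)) \to b = F \to F = T
b \land c = F \land T = F
(b \land c) \to c = F \to T = T
((b \land c) \to c) \leftrightarrow d = T \leftrightarrow T = T
(((b \land c) \to c) \leftrightarrow d) \to d = T \to T = T
((((b \land c) \to c) \leftrightarrow d) \to d) \to b = T \to F = F
((c \oplus (c \lor d)) \to b) \to (((((b \land c) \to c) \leftrightarrow d) \to d) \to b) = T \to F = F
\lnot (((c \oplus (c \lor d)) \to b) \to (((((b \land c) \to c) \leftrightarrow d) \to d) \to b)) = \lnot F = T
d \oplus c = T \oplus T = F
b \oplus c = F \oplus T = T
c \oplus (b \oplus c) = T \oplus T = F
\lnot (c \oplus (b \oplus c)) = \lnot F = T
(d \oplus c) \oplus \lnot (c \oplus (b \oplus c)) = F \oplus T = T
c \land ((d \oplus c) \oplus \lnot (c \oplus (b \oplus c))) = T \land T = T
\lnot (((c \oplus (c \lor d)) \to b) \to (((((b \land c) \to c) \leftrightarrow d) \to d) \to b)) \oplus (c \land ((d \oplus c) \oplus \lnot (c \oplus (b \oplus c)))) = T \oplus T = F

F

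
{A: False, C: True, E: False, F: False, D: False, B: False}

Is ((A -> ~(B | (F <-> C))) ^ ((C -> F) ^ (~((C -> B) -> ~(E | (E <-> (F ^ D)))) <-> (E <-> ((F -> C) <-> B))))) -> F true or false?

False

F <-> C = False <-> True = False
B | (F <-> C) = False | False = False
~(B | (F <-> C)) = ~False = True
A -> ~(B | (F <-> C)) = False -> True = True
C -> F = True -> False = False
C -> B = True -> False = False
F ^ D = False ^ False = False
E <-> (F ^ D) = False <-> False = True
E | (E <-> (F ^ D)) = False | True = True
~(E | (E <-> (F ^ D))) = ~True = False
(C -> B) -> ~(E | (E <-> (F ^ D))) = False -> False = True
~((C -> B) -> ~(E | (E <-> (F ^ D)))) = ~True = False
F -> C = False -> True = True
(F -> C) <-> B = True <-> False = False
E <-> ((F -> C) <-> B) = False <-> False = True
~((C -> B) -> ~(E | (E <-> (F ^ D)))) <-> (E <-> ((F -> C) <-> B)) = False <-> True = False
(C -> F) ^ (~((C -> B) -> ~(E | (E <-> (F ^ D)))) <-> (E <-> ((F -> C) <-> B))) = False ^ False = False
(A -> ~(B | (F <-> C))) ^ ((C -> F) ^ (~((C -> B) -> ~(E | (E <-> (F ^ D)))) <-> (E <-> ((F -> C) <-> B)))) = True ^ False = True
((A -> ~(B | (F <-> C))) ^ ((C -> F) ^ (~((C -> B) -> ~(E | (E <-> (F ^ D)))) <-> (E <-> ((F -> C) <-> B))))) -> F = True -> False = False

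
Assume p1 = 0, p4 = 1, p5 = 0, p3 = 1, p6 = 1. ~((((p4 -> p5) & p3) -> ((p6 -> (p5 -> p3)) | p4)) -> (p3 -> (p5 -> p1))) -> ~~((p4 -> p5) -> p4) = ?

1

Substituting p1=0, p4=1, p5=0, p3=1, p6=1:
p4 -> p5 = 1 -> 0 = 0
(p4 -> p5) & p3 = 0 & 1 = 0
p5 -> p3 = 0 -> 1 = 1
p6 -> (p5 -> p3) = 1 -> 1 = 1
(p6 -> (p5 -> p3)) | p4 = 1 | 1 = 1
((p4 -> p5) & p3) -> ((p6 -> (p5 -> p3)) | p4) = 0 -> 1 = 1
p5 -> p1 = 0 -> 0 = 1
p3 -> (p5 -> p1) = 1 -> 1 = 1
(((p4 -> p5) & p3) -> ((p6 -> (p5 -> p3)) | p4)) -> (p3 -> (p5 -> p1)) = 1 -> 1 = 1
~((((p4 -> p5) & p3) -> ((p6 -> (p5 -> p3)) | p4)) -> (p3 -> (p5 -> p1))) = ~1 = 0
p4 -> p5 = 1 -> 0 = 0
(p4 -> p5) -> p4 = 0 -> 1 = 1
~((p4 -> p5) -> p4) = ~1 = 0
~~((p4 -> p5) -> p4) = ~0 = 1
~((((p4 -> p5) & p3) -> ((p6 -> (p5 -> p3)) | p4)) -> (p3 -> (p5 -> p1))) -> ~~((p4 -> p5) -> p4) = 0 -> 1 = 1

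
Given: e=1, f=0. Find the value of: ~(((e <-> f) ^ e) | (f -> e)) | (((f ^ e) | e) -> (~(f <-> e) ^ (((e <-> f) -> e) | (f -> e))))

0

e <-> f = 1 <-> 0 = 0
(e <-> f) ^ e = 0 ^ 1 = 1
f -> e = 0 -> 1 = 1
((e <-> f) ^ e) | (f -> e) = 1 | 1 = 1
~(((e <-> f) ^ e) | (f -> e)) = ~1 = 0
f ^ e = 0 ^ 1 = 1
(f ^ e) | e = 1 | 1 = 1
f <-> e = 0 <-> 1 = 0
~(f <-> e) = ~0 = 1
e <-> f = 1 <-> 0 = 0
(e <-> f) -> e = 0 -> 1 = 1
f -> e = 0 -> 1 = 1
((e <-> f) -> e) | (f -> e) = 1 | 1 = 1
~(f <-> e) ^ (((e <-> f) -> e) | (f -> e)) = 1 ^ 1 = 0
((f ^ e) | e) -> (~(f <-> e) ^ (((e <-> f) -> e) | (f -> e))) = 1 -> 0 = 0
~(((e <-> f) ^ e) | (f -> e)) | (((f ^ e) | e) -> (~(f <-> e) ^ (((e <-> f) -> e) | (f -> e)))) = 0 | 0 = 0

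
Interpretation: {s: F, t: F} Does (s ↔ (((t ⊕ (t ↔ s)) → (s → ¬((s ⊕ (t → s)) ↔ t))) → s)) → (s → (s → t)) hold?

t ↔ s = F ↔ F = T
t ⊕ (t ↔ s) = F ⊕ T = T
t → s = F → F = T
s ⊕ (t → s) = F ⊕ T = T
(s ⊕ (t → s)) ↔ t = T ↔ F = F
¬((s ⊕ (t → s)) ↔ t) = ¬F = T
s → ¬((s ⊕ (t → s)) ↔ t) = F → T = T
(t ⊕ (t ↔ s)) → (s → ¬((s ⊕ (t → s)) ↔ t)) = T → T = T
((t ⊕ (t ↔ s)) → (s → ¬((s ⊕ (t → s)) ↔ t))) → s = T → F = F
s ↔ (((t ⊕ (t ↔ s)) → (s → ¬((s ⊕ (t → s)) ↔ t))) → s) = F ↔ F = T
s → t = F → F = T
s → (s → t) = F → T = T
(s ↔ (((t ⊕ (t ↔ s)) → (s → ¬((s ⊕ (t → s)) ↔ t))) → s)) → (s → (s → t)) = T → T = T

T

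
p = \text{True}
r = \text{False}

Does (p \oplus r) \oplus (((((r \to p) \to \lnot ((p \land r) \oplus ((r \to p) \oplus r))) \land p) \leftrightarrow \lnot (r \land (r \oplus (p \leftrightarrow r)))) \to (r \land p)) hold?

\text{False}

p \oplus r = \text{True} \oplus \text{False} = \text{True}
r \to p = \text{False} \to \text{True} = \text{True}
p \land r = \text{True} \land \text{False} = \text{False}
r \to p = \text{False} \to \text{True} = \text{True}
(r \to p) \oplus r = \text{True} \oplus \text{False} = \text{True}
(p \land r) \oplus ((r \to p) \oplus r) = \text{False} \oplus \text{True} = \text{True}
\lnot ((p \land r) \oplus ((r \to p) \oplus r)) = \lnot \text{True} = \text{False}
(r \to p) \to \lnot ((p \land r) \oplus ((r \to p) \oplus r)) = \text{True} \to \text{False} = \text{False}
((r \to p) \to \lnot ((p \land r) \oplus ((r \to p) \oplus r))) \land p = \text{False} \land \text{True} = \text{False}
p \leftrightarrow r = \text{True} \leftrightarrow \text{False} = \text{False}
r \oplus (p \leftrightarrow r) = \text{False} \oplus \text{False} = \text{False}
r \land (r \oplus (p \leftrightarrow r)) = \text{False} \land \text{False} = \text{False}
\lnot (r \land (r \oplus (p \leftrightarrow r))) = \lnot \text{False} = \text{True}
(((r \to p) \to \lnot ((p \land r) \oplus ((r \to p) \oplus r))) \land p) \leftrightarrow \lnot (r \land (r \oplus (p \leftrightarrow r))) = \text{False} \leftrightarrow \text{True} = \text{False}
r \land p = \text{False} \land \text{True} = \text{False}
((((r \to p) \to \lnot ((p \land r) \oplus ((r \to p) \oplus r))) \land p) \leftrightarrow \lnot (r \land (r \oplus (p \leftrightarrow r)))) \to (r \land p) = \text{False} \to \text{False} = \text{True}
(p \oplus r) \oplus (((((r \to p) \to \lnot ((p \land r) \oplus ((r \to p) \oplus r))) \land p) \leftrightarrow \lnot (r \land (r \oplus (p \leftrightarrow r)))) \to (r \land p)) = \text{True} \oplus \text{True} = \text{False}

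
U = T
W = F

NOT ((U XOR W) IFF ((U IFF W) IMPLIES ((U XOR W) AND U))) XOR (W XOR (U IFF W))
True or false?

F

Substituting U=T, W=F:
U XOR W = T XOR F = T
U IFF W = T IFF F = F
U XOR W = T XOR F = T
(U XOR W) AND U = T AND T = T
(U IFF W) IMPLIES ((U XOR W) AND U) = F IMPLIES T = T
(U XOR W) IFF ((U IFF W) IMPLIES ((U XOR W) AND U)) = T IFF T = T
NOT ((U XOR W) IFF ((U IFF W) IMPLIES ((U XOR W) AND U))) = NOT T = F
U IFF W = T IFF F = F
W XOR (U IFF W) = F XOR F = F
NOT ((U XOR W) IFF ((U IFF W) IMPLIES ((U XOR W) AND U))) XOR (W XOR (U IFF W)) = F XOR F = F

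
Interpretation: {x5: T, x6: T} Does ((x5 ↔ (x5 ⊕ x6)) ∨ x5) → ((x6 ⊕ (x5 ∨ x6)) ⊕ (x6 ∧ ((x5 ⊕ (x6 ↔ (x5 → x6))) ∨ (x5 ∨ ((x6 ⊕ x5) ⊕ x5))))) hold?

T

x5 ⊕ x6 = T ⊕ T = F
x5 ↔ (x5 ⊕ x6) = T ↔ F = F
(x5 ↔ (x5 ⊕ x6)) ∨ x5 = F ∨ T = T
x5 ∨ x6 = T ∨ T = T
x6 ⊕ (x5 ∨ x6) = T ⊕ T = F
x5 → x6 = T → T = T
x6 ↔ (x5 → x6) = T ↔ T = T
x5 ⊕ (x6 ↔ (x5 → x6)) = T ⊕ T = F
x6 ⊕ x5 = T ⊕ T = F
(x6 ⊕ x5) ⊕ x5 = F ⊕ T = T
x5 ∨ ((x6 ⊕ x5) ⊕ x5) = T ∨ T = T
(x5 ⊕ (x6 ↔ (x5 → x6))) ∨ (x5 ∨ ((x6 ⊕ x5) ⊕ x5)) = F ∨ T = T
x6 ∧ ((x5 ⊕ (x6 ↔ (x5 → x6))) ∨ (x5 ∨ ((x6 ⊕ x5) ⊕ x5))) = T ∧ T = T
(x6 ⊕ (x5 ∨ x6)) ⊕ (x6 ∧ ((x5 ⊕ (x6 ↔ (x5 → x6))) ∨ (x5 ∨ ((x6 ⊕ x5) ⊕ x5)))) = F ⊕ T = T
((x5 ↔ (x5 ⊕ x6)) ∨ x5) → ((x6 ⊕ (x5 ∨ x6)) ⊕ (x6 ∧ ((x5 ⊕ (x6 ↔ (x5 → x6))) ∨ (x5 ∨ ((x6 ⊕ x5) ⊕ x5))))) = T → T = T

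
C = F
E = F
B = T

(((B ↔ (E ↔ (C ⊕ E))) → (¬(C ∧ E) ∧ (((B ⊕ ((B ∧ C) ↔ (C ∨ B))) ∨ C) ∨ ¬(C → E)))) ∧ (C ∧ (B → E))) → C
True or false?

C ⊕ E = F ⊕ F = F
E ↔ (C ⊕ E) = F ↔ F = T
B ↔ (E ↔ (C ⊕ E)) = T ↔ T = T
C ∧ E = F ∧ F = F
¬(C ∧ E) = ¬F = T
B ∧ C = T ∧ F = F
C ∨ B = F ∨ T = T
(B ∧ C) ↔ (C ∨ B) = F ↔ T = F
B ⊕ ((B ∧ C) ↔ (C ∨ B)) = T ⊕ F = T
(B ⊕ ((B ∧ C) ↔ (C ∨ B))) ∨ C = T ∨ F = T
C → E = F → F = T
¬(C → E) = ¬T = F
((B ⊕ ((B ∧ C) ↔ (C ∨ B))) ∨ C) ∨ ¬(C → E) = T ∨ F = T
¬(C ∧ E) ∧ (((B ⊕ ((B ∧ C) ↔ (C ∨ B))) ∨ C) ∨ ¬(C → E)) = T ∧ T = T
(B ↔ (E ↔ (C ⊕ E))) → (¬(C ∧ E) ∧ (((B ⊕ ((B ∧ C) ↔ (C ∨ B))) ∨ C) ∨ ¬(C → E))) = T → T = T
B → E = T → F = F
C ∧ (B → E) = F ∧ F = F
((B ↔ (E ↔ (C ⊕ E))) → (¬(C ∧ E) ∧ (((B ⊕ ((B ∧ C) ↔ (C ∨ B))) ∨ C) ∨ ¬(C → E)))) ∧ (C ∧ (B → E)) = T ∧ F = F
(((B ↔ (E ↔ (C ⊕ E))) → (¬(C ∧ E) ∧ (((B ⊕ ((B ∧ C) ↔ (C ∨ B))) ∨ C) ∨ ¬(C → E)))) ∧ (C ∧ (B → E))) → C = F → F = T

T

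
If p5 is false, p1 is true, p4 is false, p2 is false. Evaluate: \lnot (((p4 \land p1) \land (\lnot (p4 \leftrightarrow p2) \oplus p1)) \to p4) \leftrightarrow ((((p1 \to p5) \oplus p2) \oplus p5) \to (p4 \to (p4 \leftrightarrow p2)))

Substituting p5=F, p1=T, p4=F, p2=F:
p4 \land p1 = F \land T = F
p4 \leftrightarrow p2 = F \leftrightarrow F = T
\lnot (p4 \leftrightarrow p2) = \lnot T = F
\lnot (p4 \leftrightarrow p2) \oplus p1 = F \oplus T = T
(p4 \land p1) \land (\lnot (p4 \leftrightarrow p2) \oplus p1) = F \land T = F
((p4 \land p1) \land (\lnot (p4 \leftrightarrow p2) \oplus p1)) \to p4 = F \to F = T
\lnot (((p4 \land p1) \land (\lnot (p4 \leftrightarrow p2) \oplus p1)) \to p4) = \lnot T = F
p1 \to p5 = T \to F = F
(p1 \to p5) \oplus p2 = F \oplus F = F
((p1 \to p5) \oplus p2) \oplus p5 = F \oplus F = F
p4 \leftrightarrow p2 = F \leftrightarrow F = T
p4 \to (p4 \leftrightarrow p2) = F \to T = T
(((p1 \to p5) \oplus p2) \oplus p5) \to (p4 \to (p4 \leftrightarrow p2)) = F \to T = T
\lnot (((p4 \land p1) \land (\lnot (p4 \leftrightarrow p2) \oplus p1)) \to p4) \leftrightarrow ((((p1 \to p5) \oplus p2) \oplus p5) \to (p4 \to (p4 \leftrightarrow p2))) = F \leftrightarrow T = F

F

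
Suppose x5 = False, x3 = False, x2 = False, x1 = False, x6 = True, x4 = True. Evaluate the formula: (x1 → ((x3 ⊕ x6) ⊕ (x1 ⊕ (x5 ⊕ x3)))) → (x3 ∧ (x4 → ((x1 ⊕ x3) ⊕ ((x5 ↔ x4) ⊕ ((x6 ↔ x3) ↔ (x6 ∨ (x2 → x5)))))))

x3 ⊕ x6 = False ⊕ True = True
x5 ⊕ x3 = False ⊕ False = False
x1 ⊕ (x5 ⊕ x3) = False ⊕ False = False
(x3 ⊕ x6) ⊕ (x1 ⊕ (x5 ⊕ x3)) = True ⊕ False = True
x1 → ((x3 ⊕ x6) ⊕ (x1 ⊕ (x5 ⊕ x3))) = False → True = True
x1 ⊕ x3 = False ⊕ False = False
x5 ↔ x4 = False ↔ True = False
x6 ↔ x3 = True ↔ False = False
x2 → x5 = False → False = True
x6 ∨ (x2 → x5) = True ∨ True = True
(x6 ↔ x3) ↔ (x6 ∨ (x2 → x5)) = False ↔ True = False
(x5 ↔ x4) ⊕ ((x6 ↔ x3) ↔ (x6 ∨ (x2 → x5))) = False ⊕ False = False
(x1 ⊕ x3) ⊕ ((x5 ↔ x4) ⊕ ((x6 ↔ x3) ↔ (x6 ∨ (x2 → x5)))) = False ⊕ False = False
x4 → ((x1 ⊕ x3) ⊕ ((x5 ↔ x4) ⊕ ((x6 ↔ x3) ↔ (x6 ∨ (x2 → x5))))) = True → False = False
x3 ∧ (x4 → ((x1 ⊕ x3) ⊕ ((x5 ↔ x4) ⊕ ((x6 ↔ x3) ↔ (x6 ∨ (x2 → x5)))))) = False ∧ False = False
(x1 → ((x3 ⊕ x6) ⊕ (x1 ⊕ (x5 ⊕ x3)))) → (x3 ∧ (x4 → ((x1 ⊕ x3) ⊕ ((x5 ↔ x4) ⊕ ((x6 ↔ x3) ↔ (x6 ∨ (x2 → x5))))))) = True → False = False

False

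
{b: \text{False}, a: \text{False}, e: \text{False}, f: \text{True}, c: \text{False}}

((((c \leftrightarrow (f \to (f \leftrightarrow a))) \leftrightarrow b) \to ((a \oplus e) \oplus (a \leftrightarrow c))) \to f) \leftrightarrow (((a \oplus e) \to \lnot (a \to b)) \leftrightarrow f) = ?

\text{True}

f \leftrightarrow a = \text{True} \leftrightarrow \text{False} = \text{False}
f \to (f \leftrightarrow a) = \text{True} \to \text{False} = \text{False}
c \leftrightarrow (f \to (f \leftrightarrow a)) = \text{False} \leftrightarrow \text{False} = \text{True}
(c \leftrightarrow (f \to (f \leftrightarrow a))) \leftrightarrow b = \text{True} \leftrightarrow \text{False} = \text{False}
a \oplus e = \text{False} \oplus \text{False} = \text{False}
a \leftrightarrow c = \text{False} \leftrightarrow \text{False} = \text{True}
(a \oplus e) \oplus (a \leftrightarrow c) = \text{False} \oplus \text{True} = \text{True}
((c \leftrightarrow (f \to (f \leftrightarrow a))) \leftrightarrow b) \to ((a \oplus e) \oplus (a \leftrightarrow c)) = \text{False} \to \text{True} = \text{True}
(((c \leftrightarrow (f \to (f \leftrightarrow a))) \leftrightarrow b) \to ((a \oplus e) \oplus (a \leftrightarrow c))) \to f = \text{True} \to \text{True} = \text{True}
a \oplus e = \text{False} \oplus \text{False} = \text{False}
a \to b = \text{False} \to \text{False} = \text{True}
\lnot (a \to b) = \lnot \text{True} = \text{False}
(a \oplus e) \to \lnot (a \to b) = \text{False} \to \text{False} = \text{True}
((a \oplus e) \to \lnot (a \to b)) \leftrightarrow f = \text{True} \leftrightarrow \text{True} = \text{True}
((((c \leftrightarrow (f \to (f \leftrightarrow a))) \leftrightarrow b) \to ((a \oplus e) \oplus (a \leftrightarrow c))) \to f) \leftrightarrow (((a \oplus e) \to \lnot (a \to b)) \leftrightarrow f) = \text{True} \leftrightarrow \text{True} = \text{True}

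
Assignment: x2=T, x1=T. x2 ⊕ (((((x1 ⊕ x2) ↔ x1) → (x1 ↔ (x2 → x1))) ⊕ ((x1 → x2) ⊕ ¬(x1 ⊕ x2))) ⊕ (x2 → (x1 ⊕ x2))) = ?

x1 ⊕ x2 = T ⊕ T = F
(x1 ⊕ x2) ↔ x1 = F ↔ T = F
x2 → x1 = T → T = T
x1 ↔ (x2 → x1) = T ↔ T = T
((x1 ⊕ x2) ↔ x1) → (x1 ↔ (x2 → x1)) = F → T = T
x1 → x2 = T → T = T
x1 ⊕ x2 = T ⊕ T = F
¬(x1 ⊕ x2) = ¬F = T
(x1 → x2) ⊕ ¬(x1 ⊕ x2) = T ⊕ T = F
(((x1 ⊕ x2) ↔ x1) → (x1 ↔ (x2 → x1))) ⊕ ((x1 → x2) ⊕ ¬(x1 ⊕ x2)) = T ⊕ F = T
x1 ⊕ x2 = T ⊕ T = F
x2 → (x1 ⊕ x2) = T → F = F
((((x1 ⊕ x2) ↔ x1) → (x1 ↔ (x2 → x1))) ⊕ ((x1 → x2) ⊕ ¬(x1 ⊕ x2))) ⊕ (x2 → (x1 ⊕ x2)) = T ⊕ F = T
x2 ⊕ (((((x1 ⊕ x2) ↔ x1) → (x1 ↔ (x2 → x1))) ⊕ ((x1 → x2) ⊕ ¬(x1 ⊕ x2))) ⊕ (x2 → (x1 ⊕ x2))) = T ⊕ T = F

F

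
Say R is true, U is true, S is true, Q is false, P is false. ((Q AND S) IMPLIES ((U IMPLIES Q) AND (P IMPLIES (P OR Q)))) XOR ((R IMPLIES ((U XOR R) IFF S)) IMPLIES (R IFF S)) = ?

Q AND S = F AND T = F
U IMPLIES Q = T IMPLIES F = F
P OR Q = F OR F = F
P IMPLIES (P OR Q) = F IMPLIES F = T
(U IMPLIES Q) AND (P IMPLIES (P OR Q)) = F AND T = F
(Q AND S) IMPLIES ((U IMPLIES Q) AND (P IMPLIES (P OR Q))) = F IMPLIES F = T
U XOR R = T XOR T = F
(U XOR R) IFF S = F IFF T = F
R IMPLIES ((U XOR R) IFF S) = T IMPLIES F = F
R IFF S = T IFF T = T
(R IMPLIES ((U XOR R) IFF S)) IMPLIES (R IFF S) = F IMPLIES T = T
((Q AND S) IMPLIES ((U IMPLIES Q) AND (P IMPLIES (P OR Q)))) XOR ((R IMPLIES ((U XOR R) IFF S)) IMPLIES (R IFF S)) = T XOR T = F

F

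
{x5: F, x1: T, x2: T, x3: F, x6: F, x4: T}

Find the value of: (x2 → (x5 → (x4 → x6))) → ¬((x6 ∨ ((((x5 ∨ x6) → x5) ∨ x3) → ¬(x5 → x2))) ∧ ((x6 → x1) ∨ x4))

T

x4 → x6 = T → F = F
x5 → (x4 → x6) = F → F = T
x2 → (x5 → (x4 → x6)) = T → T = T
x5 ∨ x6 = F ∨ F = F
(x5 ∨ x6) → x5 = F → F = T
((x5 ∨ x6) → x5) ∨ x3 = T ∨ F = T
x5 → x2 = F → T = T
¬(x5 → x2) = ¬T = F
(((x5 ∨ x6) → x5) ∨ x3) → ¬(x5 → x2) = T → F = F
x6 ∨ ((((x5 ∨ x6) → x5) ∨ x3) → ¬(x5 → x2)) = F ∨ F = F
x6 → x1 = F → T = T
(x6 → x1) ∨ x4 = T ∨ T = T
(x6 ∨ ((((x5 ∨ x6) → x5) ∨ x3) → ¬(x5 → x2))) ∧ ((x6 → x1) ∨ x4) = F ∧ T = F
¬((x6 ∨ ((((x5 ∨ x6) → x5) ∨ x3) → ¬(x5 → x2))) ∧ ((x6 → x1) ∨ x4)) = ¬F = T
(x2 → (x5 → (x4 → x6))) → ¬((x6 ∨ ((((x5 ∨ x6) → x5) ∨ x3) → ¬(x5 → x2))) ∧ ((x6 → x1) ∨ x4)) = T → T = T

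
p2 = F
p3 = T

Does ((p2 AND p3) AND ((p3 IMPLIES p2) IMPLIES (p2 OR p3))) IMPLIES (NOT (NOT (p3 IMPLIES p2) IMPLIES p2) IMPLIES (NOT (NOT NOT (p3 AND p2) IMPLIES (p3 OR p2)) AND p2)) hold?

T

p2 AND p3 = F AND T = F
p3 IMPLIES p2 = T IMPLIES F = F
p2 OR p3 = F OR T = T
(p3 IMPLIES p2) IMPLIES (p2 OR p3) = F IMPLIES T = T
(p2 AND p3) AND ((p3 IMPLIES p2) IMPLIES (p2 OR p3)) = F AND T = F
p3 IMPLIES p2 = T IMPLIES F = F
NOT (p3 IMPLIES p2) = NOT F = T
NOT (p3 IMPLIES p2) IMPLIES p2 = T IMPLIES F = F
NOT (NOT (p3 IMPLIES p2) IMPLIES p2) = NOT F = T
p3 AND p2 = T AND F = F
NOT (p3 AND p2) = NOT F = T
NOT NOT (p3 AND p2) = NOT T = F
p3 OR p2 = T OR F = T
NOT NOT (p3 AND p2) IMPLIES (p3 OR p2) = F IMPLIES T = T
NOT (NOT NOT (p3 AND p2) IMPLIES (p3 OR p2)) = NOT T = F
NOT (NOT NOT (p3 AND p2) IMPLIES (p3 OR p2)) AND p2 = F AND F = F
NOT (NOT (p3 IMPLIES p2) IMPLIES p2) IMPLIES (NOT (NOT NOT (p3 AND p2) IMPLIES (p3 OR p2)) AND p2) = T IMPLIES F = F
((p2 AND p3) AND ((p3 IMPLIES p2) IMPLIES (p2 OR p3))) IMPLIES (NOT (NOT (p3 IMPLIES p2) IMPLIES p2) IMPLIES (NOT (NOT NOT (p3 AND p2) IMPLIES (p3 OR p2)) AND p2)) = F IMPLIES F = T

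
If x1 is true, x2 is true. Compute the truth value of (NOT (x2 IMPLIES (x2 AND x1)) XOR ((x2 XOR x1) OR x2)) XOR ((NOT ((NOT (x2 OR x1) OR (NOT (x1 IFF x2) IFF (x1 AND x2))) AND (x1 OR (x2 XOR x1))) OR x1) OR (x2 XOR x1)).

x2 AND x1 = true AND true = true
x2 IMPLIES (x2 AND x1) = true IMPLIES true = true
NOT (x2 IMPLIES (x2 AND x1)) = NOT true = false
x2 XOR x1 = true XOR true = false
(x2 XOR x1) OR x2 = false OR true = true
NOT (x2 IMPLIES (x2 AND x1)) XOR ((x2 XOR x1) OR x2) = false XOR true = true
x2 OR x1 = true OR true = true
NOT (x2 OR x1) = NOT true = false
x1 IFF x2 = true IFF true = true
NOT (x1 IFF x2) = NOT true = false
x1 AND x2 = true AND true = true
NOT (x1 IFF x2) IFF (x1 AND x2) = false IFF true = false
NOT (x2 OR x1) OR (NOT (x1 IFF x2) IFF (x1 AND x2)) = false OR false = false
x2 XOR x1 = true XOR true = false
x1 OR (x2 XOR x1) = true OR false = true
(NOT (x2 OR x1) OR (NOT (x1 IFF x2) IFF (x1 AND x2))) AND (x1 OR (x2 XOR x1)) = false AND true = false
NOT ((NOT (x2 OR x1) OR (NOT (x1 IFF x2) IFF (x1 AND x2))) AND (x1 OR (x2 XOR x1))) = NOT false = true
NOT ((NOT (x2 OR x1) OR (NOT (x1 IFF x2) IFF (x1 AND x2))) AND (x1 OR (x2 XOR x1))) OR x1 = true OR true = true
x2 XOR x1 = true XOR true = false
(NOT ((NOT (x2 OR x1) OR (NOT (x1 IFF x2) IFF (x1 AND x2))) AND (x1 OR (x2 XOR x1))) OR x1) OR (x2 XOR x1) = true OR false = true
(NOT (x2 IMPLIES (x2 AND x1)) XOR ((x2 XOR x1) OR x2)) XOR ((NOT ((NOT (x2 OR x1) OR (NOT (x1 IFF x2) IFF (x1 AND x2))) AND (x1 OR (x2 XOR x1))) OR x1) OR (x2 XOR x1)) = true XOR true = false

false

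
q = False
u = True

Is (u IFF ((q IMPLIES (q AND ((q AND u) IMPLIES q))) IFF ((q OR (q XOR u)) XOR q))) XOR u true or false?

False

q AND u = False AND True = False
(q AND u) IMPLIES q = False IMPLIES False = True
q AND ((q AND u) IMPLIES q) = False AND True = False
q IMPLIES (q AND ((q AND u) IMPLIES q)) = False IMPLIES False = True
q XOR u = False XOR True = True
q OR (q XOR u) = False OR True = True
(q OR (q XOR u)) XOR q = True XOR False = True
(q IMPLIES (q AND ((q AND u) IMPLIES q))) IFF ((q OR (q XOR u)) XOR q) = True IFF True = True
u IFF ((q IMPLIES (q AND ((q AND u) IMPLIES q))) IFF ((q OR (q XOR u)) XOR q)) = True IFF True = True
(u IFF ((q IMPLIES (q AND ((q AND u) IMPLIES q))) IFF ((q OR (q XOR u)) XOR q))) XOR u = True XOR True = False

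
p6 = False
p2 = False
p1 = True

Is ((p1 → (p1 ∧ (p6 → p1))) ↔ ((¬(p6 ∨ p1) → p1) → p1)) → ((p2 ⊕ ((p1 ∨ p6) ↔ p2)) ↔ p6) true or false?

True

Substituting p6=False, p2=False, p1=True:
p6 → p1 = False → True = True
p1 ∧ (p6 → p1) = True ∧ True = True
p1 → (p1 ∧ (p6 → p1)) = True → True = True
p6 ∨ p1 = False ∨ True = True
¬(p6 ∨ p1) = ¬True = False
¬(p6 ∨ p1) → p1 = False → True = True
(¬(p6 ∨ p1) → p1) → p1 = True → True = True
(p1 → (p1 ∧ (p6 → p1))) ↔ ((¬(p6 ∨ p1) → p1) → p1) = True ↔ True = True
p1 ∨ p6 = True ∨ False = True
(p1 ∨ p6) ↔ p2 = True ↔ False = False
p2 ⊕ ((p1 ∨ p6) ↔ p2) = False ⊕ False = False
(p2 ⊕ ((p1 ∨ p6) ↔ p2)) ↔ p6 = False ↔ False = True
((p1 → (p1 ∧ (p6 → p1))) ↔ ((¬(p6 ∨ p1) → p1) → p1)) → ((p2 ⊕ ((p1 ∨ p6) ↔ p2)) ↔ p6) = True → True = True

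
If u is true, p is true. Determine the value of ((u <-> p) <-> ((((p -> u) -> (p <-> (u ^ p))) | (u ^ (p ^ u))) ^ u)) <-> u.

u <-> p = True <-> True = True
p -> u = True -> True = True
u ^ p = True ^ True = False
p <-> (u ^ p) = True <-> False = False
(p -> u) -> (p <-> (u ^ p)) = True -> False = False
p ^ u = True ^ True = False
u ^ (p ^ u) = True ^ False = True
((p -> u) -> (p <-> (u ^ p))) | (u ^ (p ^ u)) = False | True = True
(((p -> u) -> (p <-> (u ^ p))) | (u ^ (p ^ u))) ^ u = True ^ True = False
(u <-> p) <-> ((((p -> u) -> (p <-> (u ^ p))) | (u ^ (p ^ u))) ^ u) = True <-> False = False
((u <-> p) <-> ((((p -> u) -> (p <-> (u ^ p))) | (u ^ (p ^ u))) ^ u)) <-> u = False <-> True = False

False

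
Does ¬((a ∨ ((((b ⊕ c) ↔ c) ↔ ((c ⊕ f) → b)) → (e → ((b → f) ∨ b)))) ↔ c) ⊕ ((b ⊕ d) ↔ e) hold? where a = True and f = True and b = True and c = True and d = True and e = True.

False

b ⊕ c = True ⊕ True = False
(b ⊕ c) ↔ c = False ↔ True = False
c ⊕ f = True ⊕ True = False
(c ⊕ f) → b = False → True = True
((b ⊕ c) ↔ c) ↔ ((c ⊕ f) → b) = False ↔ True = False
b → f = True → True = True
(b → f) ∨ b = True ∨ True = True
e → ((b → f) ∨ b) = True → True = True
(((b ⊕ c) ↔ c) ↔ ((c ⊕ f) → b)) → (e → ((b → f) ∨ b)) = False → True = True
a ∨ ((((b ⊕ c) ↔ c) ↔ ((c ⊕ f) → b)) → (e → ((b → f) ∨ b))) = True ∨ True = True
(a ∨ ((((b ⊕ c) ↔ c) ↔ ((c ⊕ f) → b)) → (e → ((b → f) ∨ b)))) ↔ c = True ↔ True = True
¬((a ∨ ((((b ⊕ c) ↔ c) ↔ ((c ⊕ f) → b)) → (e → ((b → f) ∨ b)))) ↔ c) = ¬True = False
b ⊕ d = True ⊕ True = False
(b ⊕ d) ↔ e = False ↔ True = False
¬((a ∨ ((((b ⊕ c) ↔ c) ↔ ((c ⊕ f) → b)) → (e → ((b → f) ∨ b)))) ↔ c) ⊕ ((b ⊕ d) ↔ e) = False ⊕ False = False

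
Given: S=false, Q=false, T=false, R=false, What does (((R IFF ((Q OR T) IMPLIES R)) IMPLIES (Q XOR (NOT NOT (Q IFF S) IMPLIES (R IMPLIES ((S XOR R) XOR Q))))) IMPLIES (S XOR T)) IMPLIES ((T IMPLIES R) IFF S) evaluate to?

true

Substituting S=false, Q=false, T=false, R=false:
Q OR T = false OR false = false
(Q OR T) IMPLIES R = false IMPLIES false = true
R IFF ((Q OR T) IMPLIES R) = false IFF true = false
Q IFF S = false IFF false = true
NOT (Q IFF S) = NOT true = false
NOT NOT (Q IFF S) = NOT false = true
S XOR R = false XOR false = false
(S XOR R) XOR Q = false XOR false = false
R IMPLIES ((S XOR R) XOR Q) = false IMPLIES false = true
NOT NOT (Q IFF S) IMPLIES (R IMPLIES ((S XOR R) XOR Q)) = true IMPLIES true = true
Q XOR (NOT NOT (Q IFF S) IMPLIES (R IMPLIES ((S XOR R) XOR Q))) = false XOR true = true
(R IFF ((Q OR T) IMPLIES R)) IMPLIES (Q XOR (NOT NOT (Q IFF S) IMPLIES (R IMPLIES ((S XOR R) XOR Q)))) = false IMPLIES true = true
S XOR T = false XOR false = false
((R IFF ((Q OR T) IMPLIES R)) IMPLIES (Q XOR (NOT NOT (Q IFF S) IMPLIES (R IMPLIES ((S XOR R) XOR Q))))) IMPLIES (S XOR T) = true IMPLIES false = false
T IMPLIES R = false IMPLIES false = true
(T IMPLIES R) IFF S = true IFF false = false
(((R IFF ((Q OR T) IMPLIES R)) IMPLIES (Q XOR (NOT NOT (Q IFF S) IMPLIES (R IMPLIES ((S XOR R) XOR Q))))) IMPLIES (S XOR T)) IMPLIES ((T IMPLIES R) IFF S) = false IMPLIES false = true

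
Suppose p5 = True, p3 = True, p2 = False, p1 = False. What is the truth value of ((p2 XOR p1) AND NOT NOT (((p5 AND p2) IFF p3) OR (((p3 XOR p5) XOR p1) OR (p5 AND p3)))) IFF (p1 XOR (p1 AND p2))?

True

p2 XOR p1 = False XOR False = False
p5 AND p2 = True AND False = False
(p5 AND p2) IFF p3 = False IFF True = False
p3 XOR p5 = True XOR True = False
(p3 XOR p5) XOR p1 = False XOR False = False
p5 AND p3 = True AND True = True
((p3 XOR p5) XOR p1) OR (p5 AND p3) = False OR True = True
((p5 AND p2) IFF p3) OR (((p3 XOR p5) XOR p1) OR (p5 AND p3)) = False OR True = True
NOT (((p5 AND p2) IFF p3) OR (((p3 XOR p5) XOR p1) OR (p5 AND p3))) = NOT True = False
NOT NOT (((p5 AND p2) IFF p3) OR (((p3 XOR p5) XOR p1) OR (p5 AND p3))) = NOT False = True
(p2 XOR p1) AND NOT NOT (((p5 AND p2) IFF p3) OR (((p3 XOR p5) XOR p1) OR (p5 AND p3))) = False AND True = False
p1 AND p2 = False AND False = False
p1 XOR (p1 AND p2) = False XOR False = False
((p2 XOR p1) AND NOT NOT (((p5 AND p2) IFF p3) OR (((p3 XOR p5) XOR p1) OR (p5 AND p3)))) IFF (p1 XOR (p1 AND p2)) = False IFF False = True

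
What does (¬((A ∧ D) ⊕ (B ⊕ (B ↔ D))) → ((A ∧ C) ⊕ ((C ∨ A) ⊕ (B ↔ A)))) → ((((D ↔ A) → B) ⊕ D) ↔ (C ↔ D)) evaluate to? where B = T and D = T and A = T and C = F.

Substituting B=T, D=T, A=T, C=F:
A ∧ D = T ∧ T = T
B ↔ D = T ↔ T = T
B ⊕ (B ↔ D) = T ⊕ T = F
(A ∧ D) ⊕ (B ⊕ (B ↔ D)) = T ⊕ F = T
¬((A ∧ D) ⊕ (B ⊕ (B ↔ D))) = ¬T = F
A ∧ C = T ∧ F = F
C ∨ A = F ∨ T = T
B ↔ A = T ↔ T = T
(C ∨ A) ⊕ (B ↔ A) = T ⊕ T = F
(A ∧ C) ⊕ ((C ∨ A) ⊕ (B ↔ A)) = F ⊕ F = F
¬((A ∧ D) ⊕ (B ⊕ (B ↔ D))) → ((A ∧ C) ⊕ ((C ∨ A) ⊕ (B ↔ A))) = F → F = T
D ↔ A = T ↔ T = T
(D ↔ A) → B = T → T = T
((D ↔ A) → B) ⊕ D = T ⊕ T = F
C ↔ D = F ↔ T = F
(((D ↔ A) → B) ⊕ D) ↔ (C ↔ D) = F ↔ F = T
(¬((A ∧ D) ⊕ (B ⊕ (B ↔ D))) → ((A ∧ C) ⊕ ((C ∨ A) ⊕ (B ↔ A)))) → ((((D ↔ A) → B) ⊕ D) ↔ (C ↔ D)) = T → T = T

T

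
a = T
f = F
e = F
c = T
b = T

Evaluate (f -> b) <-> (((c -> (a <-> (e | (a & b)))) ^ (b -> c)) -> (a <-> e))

f -> b = F -> T = T
a & b = T & T = T
e | (a & b) = F | T = T
a <-> (e | (a & b)) = T <-> T = T
c -> (a <-> (e | (a & b))) = T -> T = T
b -> c = T -> T = T
(c -> (a <-> (e | (a & b)))) ^ (b -> c) = T ^ T = F
a <-> e = T <-> F = F
((c -> (a <-> (e | (a & b)))) ^ (b -> c)) -> (a <-> e) = F -> F = T
(f -> b) <-> (((c -> (a <-> (e | (a & b)))) ^ (b -> c)) -> (a <-> e)) = T <-> T = T

T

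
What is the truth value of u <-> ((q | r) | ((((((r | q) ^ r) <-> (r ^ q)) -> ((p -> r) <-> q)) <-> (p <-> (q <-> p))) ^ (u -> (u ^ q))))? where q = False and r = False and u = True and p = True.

q | r = False | False = False
r | q = False | False = False
(r | q) ^ r = False ^ False = False
r ^ q = False ^ False = False
((r | q) ^ r) <-> (r ^ q) = False <-> False = True
p -> r = True -> False = False
(p -> r) <-> q = False <-> False = True
(((r | q) ^ r) <-> (r ^ q)) -> ((p -> r) <-> q) = True -> True = True
q <-> p = False <-> True = False
p <-> (q <-> p) = True <-> False = False
((((r | q) ^ r) <-> (r ^ q)) -> ((p -> r) <-> q)) <-> (p <-> (q <-> p)) = True <-> False = False
u ^ q = True ^ False = True
u -> (u ^ q) = True -> True = True
(((((r | q) ^ r) <-> (r ^ q)) -> ((p -> r) <-> q)) <-> (p <-> (q <-> p))) ^ (u -> (u ^ q)) = False ^ True = True
(q | r) | ((((((r | q) ^ r) <-> (r ^ q)) -> ((p -> r) <-> q)) <-> (p <-> (q <-> p))) ^ (u -> (u ^ q))) = False | True = True
u <-> ((q | r) | ((((((r | q) ^ r) <-> (r ^ q)) -> ((p -> r) <-> q)) <-> (p <-> (q <-> p))) ^ (u -> (u ^ q)))) = True <-> True = True

True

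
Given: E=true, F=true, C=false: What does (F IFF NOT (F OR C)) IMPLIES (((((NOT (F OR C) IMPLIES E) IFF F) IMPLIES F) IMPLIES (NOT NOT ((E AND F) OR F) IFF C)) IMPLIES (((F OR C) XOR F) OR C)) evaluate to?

true

F OR C = true OR false = true
NOT (F OR C) = NOT true = false
F IFF NOT (F OR C) = true IFF false = false
F OR C = true OR false = true
NOT (F OR C) = NOT true = false
NOT (F OR C) IMPLIES E = false IMPLIES true = true
(NOT (F OR C) IMPLIES E) IFF F = true IFF true = true
((NOT (F OR C) IMPLIES E) IFF F) IMPLIES F = true IMPLIES true = true
E AND F = true AND true = true
(E AND F) OR F = true OR true = true
NOT ((E AND F) OR F) = NOT true = false
NOT NOT ((E AND F) OR F) = NOT false = true
NOT NOT ((E AND F) OR F) IFF C = true IFF false = false
(((NOT (F OR C) IMPLIES E) IFF F) IMPLIES F) IMPLIES (NOT NOT ((E AND F) OR F) IFF C) = true IMPLIES false = false
F OR C = true OR false = true
(F OR C) XOR F = true XOR true = false
((F OR C) XOR F) OR C = false OR false = false
((((NOT (F OR C) IMPLIES E) IFF F) IMPLIES F) IMPLIES (NOT NOT ((E AND F) OR F) IFF C)) IMPLIES (((F OR C) XOR F) OR C) = false IMPLIES false = true
(F IFF NOT (F OR C)) IMPLIES (((((NOT (F OR C) IMPLIES E) IFF F) IMPLIES F) IMPLIES (NOT NOT ((E AND F) OR F) IFF C)) IMPLIES (((F OR C) XOR F) OR C)) = false IMPLIES true = true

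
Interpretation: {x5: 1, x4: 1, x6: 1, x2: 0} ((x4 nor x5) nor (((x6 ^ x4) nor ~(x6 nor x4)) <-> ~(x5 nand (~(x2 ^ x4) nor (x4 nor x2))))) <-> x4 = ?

x4 nor x5 = 1 nor 1 = 0
x6 ^ x4 = 1 ^ 1 = 0
x6 nor x4 = 1 nor 1 = 0
~(x6 nor x4) = ~0 = 1
(x6 ^ x4) nor ~(x6 nor x4) = 0 nor 1 = 0
x2 ^ x4 = 0 ^ 1 = 1
~(x2 ^ x4) = ~1 = 0
x4 nor x2 = 1 nor 0 = 0
~(x2 ^ x4) nor (x4 nor x2) = 0 nor 0 = 1
x5 nand (~(x2 ^ x4) nor (x4 nor x2)) = 1 nand 1 = 0
~(x5 nand (~(x2 ^ x4) nor (x4 nor x2))) = ~0 = 1
((x6 ^ x4) nor ~(x6 nor x4)) <-> ~(x5 nand (~(x2 ^ x4) nor (x4 nor x2))) = 0 <-> 1 = 0
(x4 nor x5) nor (((x6 ^ x4) nor ~(x6 nor x4)) <-> ~(x5 nand (~(x2 ^ x4) nor (x4 nor x2)))) = 0 nor 0 = 1
((x4 nor x5) nor (((x6 ^ x4) nor ~(x6 nor x4)) <-> ~(x5 nand (~(x2 ^ x4) nor (x4 nor x2))))) <-> x4 = 1 <-> 1 = 1

1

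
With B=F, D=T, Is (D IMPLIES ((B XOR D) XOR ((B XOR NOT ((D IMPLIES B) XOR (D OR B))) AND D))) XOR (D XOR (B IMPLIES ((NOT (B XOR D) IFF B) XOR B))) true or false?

Substituting B=F, D=T:
B XOR D = F XOR T = T
D IMPLIES B = T IMPLIES F = F
D OR B = T OR F = T
(D IMPLIES B) XOR (D OR B) = F XOR T = T
NOT ((D IMPLIES B) XOR (D OR B)) = NOT T = F
B XOR NOT ((D IMPLIES B) XOR (D OR B)) = F XOR F = F
(B XOR NOT ((D IMPLIES B) XOR (D OR B))) AND D = F AND T = F
(B XOR D) XOR ((B XOR NOT ((D IMPLIES B) XOR (D OR B))) AND D) = T XOR F = T
D IMPLIES ((B XOR D) XOR ((B XOR NOT ((D IMPLIES B) XOR (D OR B))) AND D)) = T IMPLIES T = T
B XOR D = F XOR T = T
NOT (B XOR D) = NOT T = F
NOT (B XOR D) IFF B = F IFF F = T
(NOT (B XOR D) IFF B) XOR B = T XOR F = T
B IMPLIES ((NOT (B XOR D) IFF B) XOR B) = F IMPLIES T = T
D XOR (B IMPLIES ((NOT (B XOR D) IFF B) XOR B)) = T XOR T = F
(D IMPLIES ((B XOR D) XOR ((B XOR NOT ((D IMPLIES B) XOR (D OR B))) AND D))) XOR (D XOR (B IMPLIES ((NOT (B XOR D) IFF B) XOR B))) = T XOR F = T

T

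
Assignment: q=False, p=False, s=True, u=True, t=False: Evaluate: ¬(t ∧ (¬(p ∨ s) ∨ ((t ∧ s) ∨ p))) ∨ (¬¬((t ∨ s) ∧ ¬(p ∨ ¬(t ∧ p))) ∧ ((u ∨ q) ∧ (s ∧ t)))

True

p ∨ s = False ∨ True = True
¬(p ∨ s) = ¬True = False
t ∧ s = False ∧ True = False
(t ∧ s) ∨ p = False ∨ False = False
¬(p ∨ s) ∨ ((t ∧ s) ∨ p) = False ∨ False = False
t ∧ (¬(p ∨ s) ∨ ((t ∧ s) ∨ p)) = False ∧ False = False
¬(t ∧ (¬(p ∨ s) ∨ ((t ∧ s) ∨ p))) = ¬False = True
t ∨ s = False ∨ True = True
t ∧ p = False ∧ False = False
¬(t ∧ p) = ¬False = True
p ∨ ¬(t ∧ p) = False ∨ True = True
¬(p ∨ ¬(t ∧ p)) = ¬True = False
(t ∨ s) ∧ ¬(p ∨ ¬(t ∧ p)) = True ∧ False = False
¬((t ∨ s) ∧ ¬(p ∨ ¬(t ∧ p))) = ¬False = True
¬¬((t ∨ s) ∧ ¬(p ∨ ¬(t ∧ p))) = ¬True = False
u ∨ q = True ∨ False = True
s ∧ t = True ∧ False = False
(u ∨ q) ∧ (s ∧ t) = True ∧ False = False
¬¬((t ∨ s) ∧ ¬(p ∨ ¬(t ∧ p))) ∧ ((u ∨ q) ∧ (s ∧ t)) = False ∧ False = False
¬(t ∧ (¬(p ∨ s) ∨ ((t ∧ s) ∨ p))) ∨ (¬¬((t ∨ s) ∧ ¬(p ∨ ¬(t ∧ p))) ∧ ((u ∨ q) ∧ (s ∧ t))) = True ∨ False = True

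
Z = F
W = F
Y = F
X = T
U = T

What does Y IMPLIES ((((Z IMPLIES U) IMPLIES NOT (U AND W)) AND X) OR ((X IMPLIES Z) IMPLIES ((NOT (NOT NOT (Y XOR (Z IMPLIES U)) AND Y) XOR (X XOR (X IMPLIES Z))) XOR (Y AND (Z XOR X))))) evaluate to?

Substituting Z=F, W=F, Y=F, X=T, U=T:
Z IMPLIES U = F IMPLIES T = T
U AND W = T AND F = F
NOT (U AND W) = NOT F = T
(Z IMPLIES U) IMPLIES NOT (U AND W) = T IMPLIES T = T
((Z IMPLIES U) IMPLIES NOT (U AND W)) AND X = T AND T = T
X IMPLIES Z = T IMPLIES F = F
Z IMPLIES U = F IMPLIES T = T
Y XOR (Z IMPLIES U) = F XOR T = T
NOT (Y XOR (Z IMPLIES U)) = NOT T = F
NOT NOT (Y XOR (Z IMPLIES U)) = NOT F = T
NOT NOT (Y XOR (Z IMPLIES U)) AND Y = T AND F = F
NOT (NOT NOT (Y XOR (Z IMPLIES U)) AND Y) = NOT F = T
X IMPLIES Z = T IMPLIES F = F
X XOR (X IMPLIES Z) = T XOR F = T
NOT (NOT NOT (Y XOR (Z IMPLIES U)) AND Y) XOR (X XOR (X IMPLIES Z)) = T XOR T = F
Z XOR X = F XOR T = T
Y AND (Z XOR X) = F AND T = F
(NOT (NOT NOT (Y XOR (Z IMPLIES U)) AND Y) XOR (X XOR (X IMPLIES Z))) XOR (Y AND (Z XOR X)) = F XOR F = F
(X IMPLIES Z) IMPLIES ((NOT (NOT NOT (Y XOR (Z IMPLIES U)) AND Y) XOR (X XOR (X IMPLIES Z))) XOR (Y AND (Z XOR X))) = F IMPLIES F = T
(((Z IMPLIES U) IMPLIES NOT (U AND W)) AND X) OR ((X IMPLIES Z) IMPLIES ((NOT (NOT NOT (Y XOR (Z IMPLIES U)) AND Y) XOR (X XOR (X IMPLIES Z))) XOR (Y AND (Z XOR X)))) = T OR T = T
Y IMPLIES ((((Z IMPLIES U) IMPLIES NOT (U AND W)) AND X) OR ((X IMPLIES Z) IMPLIES ((NOT (NOT NOT (Y XOR (Z IMPLIES U)) AND Y) XOR (X XOR (X IMPLIES Z))) XOR (Y AND (Z XOR X))))) = F IMPLIES T = T

T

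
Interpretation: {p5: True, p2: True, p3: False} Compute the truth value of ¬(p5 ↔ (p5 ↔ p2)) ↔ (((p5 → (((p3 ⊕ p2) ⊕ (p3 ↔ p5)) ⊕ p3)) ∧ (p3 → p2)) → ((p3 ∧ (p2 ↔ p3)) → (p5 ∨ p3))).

False

p5 ↔ p2 = True ↔ True = True
p5 ↔ (p5 ↔ p2) = True ↔ True = True
¬(p5 ↔ (p5 ↔ p2)) = ¬True = False
p3 ⊕ p2 = False ⊕ True = True
p3 ↔ p5 = False ↔ True = False
(p3 ⊕ p2) ⊕ (p3 ↔ p5) = True ⊕ False = True
((p3 ⊕ p2) ⊕ (p3 ↔ p5)) ⊕ p3 = True ⊕ False = True
p5 → (((p3 ⊕ p2) ⊕ (p3 ↔ p5)) ⊕ p3) = True → True = True
p3 → p2 = False → True = True
(p5 → (((p3 ⊕ p2) ⊕ (p3 ↔ p5)) ⊕ p3)) ∧ (p3 → p2) = True ∧ True = True
p2 ↔ p3 = True ↔ False = False
p3 ∧ (p2 ↔ p3) = False ∧ False = False
p5 ∨ p3 = True ∨ False = True
(p3 ∧ (p2 ↔ p3)) → (p5 ∨ p3) = False → True = True
((p5 → (((p3 ⊕ p2) ⊕ (p3 ↔ p5)) ⊕ p3)) ∧ (p3 → p2)) → ((p3 ∧ (p2 ↔ p3)) → (p5 ∨ p3)) = True → True = True
¬(p5 ↔ (p5 ↔ p2)) ↔ (((p5 → (((p3 ⊕ p2) ⊕ (p3 ↔ p5)) ⊕ p3)) ∧ (p3 → p2)) → ((p3 ∧ (p2 ↔ p3)) → (p5 ∨ p3))) = False ↔ True = False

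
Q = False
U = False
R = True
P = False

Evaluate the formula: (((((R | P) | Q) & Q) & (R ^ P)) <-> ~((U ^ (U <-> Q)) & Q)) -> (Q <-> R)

R | P = True | False = True
(R | P) | Q = True | False = True
((R | P) | Q) & Q = True & False = False
R ^ P = True ^ False = True
(((R | P) | Q) & Q) & (R ^ P) = False & True = False
U <-> Q = False <-> False = True
U ^ (U <-> Q) = False ^ True = True
(U ^ (U <-> Q)) & Q = True & False = False
~((U ^ (U <-> Q)) & Q) = ~False = True
((((R | P) | Q) & Q) & (R ^ P)) <-> ~((U ^ (U <-> Q)) & Q) = False <-> True = False
Q <-> R = False <-> True = False
(((((R | P) | Q) & Q) & (R ^ P)) <-> ~((U ^ (U <-> Q)) & Q)) -> (Q <-> R) = False -> False = True

True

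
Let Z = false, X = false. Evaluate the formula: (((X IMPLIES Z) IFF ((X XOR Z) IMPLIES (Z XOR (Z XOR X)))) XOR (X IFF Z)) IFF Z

X IMPLIES Z = false IMPLIES false = true
X XOR Z = false XOR false = false
Z XOR X = false XOR false = false
Z XOR (Z XOR X) = false XOR false = false
(X XOR Z) IMPLIES (Z XOR (Z XOR X)) = false IMPLIES false = true
(X IMPLIES Z) IFF ((X XOR Z) IMPLIES (Z XOR (Z XOR X))) = true IFF true = true
X IFF Z = false IFF false = true
((X IMPLIES Z) IFF ((X XOR Z) IMPLIES (Z XOR (Z XOR X)))) XOR (X IFF Z) = true XOR true = false
(((X IMPLIES Z) IFF ((X XOR Z) IMPLIES (Z XOR (Z XOR X)))) XOR (X IFF Z)) IFF Z = false IFF false = true

true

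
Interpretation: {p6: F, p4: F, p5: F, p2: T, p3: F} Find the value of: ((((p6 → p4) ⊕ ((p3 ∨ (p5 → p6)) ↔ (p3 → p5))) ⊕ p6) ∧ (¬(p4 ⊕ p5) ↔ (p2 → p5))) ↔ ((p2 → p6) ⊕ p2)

F

p6 → p4 = F → F = T
p5 → p6 = F → F = T
p3 ∨ (p5 → p6) = F ∨ T = T
p3 → p5 = F → F = T
(p3 ∨ (p5 → p6)) ↔ (p3 → p5) = T ↔ T = T
(p6 → p4) ⊕ ((p3 ∨ (p5 → p6)) ↔ (p3 → p5)) = T ⊕ T = F
((p6 → p4) ⊕ ((p3 ∨ (p5 → p6)) ↔ (p3 → p5))) ⊕ p6 = F ⊕ F = F
p4 ⊕ p5 = F ⊕ F = F
¬(p4 ⊕ p5) = ¬F = T
p2 → p5 = T → F = F
¬(p4 ⊕ p5) ↔ (p2 → p5) = T ↔ F = F
(((p6 → p4) ⊕ ((p3 ∨ (p5 → p6)) ↔ (p3 → p5))) ⊕ p6) ∧ (¬(p4 ⊕ p5) ↔ (p2 → p5)) = F ∧ F = F
p2 → p6 = T → F = F
(p2 → p6) ⊕ p2 = F ⊕ T = T
((((p6 → p4) ⊕ ((p3 ∨ (p5 → p6)) ↔ (p3 → p5))) ⊕ p6) ∧ (¬(p4 ⊕ p5) ↔ (p2 → p5))) ↔ ((p2 → p6) ⊕ p2) = F ↔ T = F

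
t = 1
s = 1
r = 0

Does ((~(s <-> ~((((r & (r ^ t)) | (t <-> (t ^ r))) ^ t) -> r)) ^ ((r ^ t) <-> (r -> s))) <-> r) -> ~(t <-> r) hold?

r ^ t = 0 ^ 1 = 1
r & (r ^ t) = 0 & 1 = 0
t ^ r = 1 ^ 0 = 1
t <-> (t ^ r) = 1 <-> 1 = 1
(r & (r ^ t)) | (t <-> (t ^ r)) = 0 | 1 = 1
((r & (r ^ t)) | (t <-> (t ^ r))) ^ t = 1 ^ 1 = 0
(((r & (r ^ t)) | (t <-> (t ^ r))) ^ t) -> r = 0 -> 0 = 1
~((((r & (r ^ t)) | (t <-> (t ^ r))) ^ t) -> r) = ~1 = 0
s <-> ~((((r & (r ^ t)) | (t <-> (t ^ r))) ^ t) -> r) = 1 <-> 0 = 0
~(s <-> ~((((r & (r ^ t)) | (t <-> (t ^ r))) ^ t) -> r)) = ~0 = 1
r ^ t = 0 ^ 1 = 1
r -> s = 0 -> 1 = 1
(r ^ t) <-> (r -> s) = 1 <-> 1 = 1
~(s <-> ~((((r & (r ^ t)) | (t <-> (t ^ r))) ^ t) -> r)) ^ ((r ^ t) <-> (r -> s)) = 1 ^ 1 = 0
(~(s <-> ~((((r & (r ^ t)) | (t <-> (t ^ r))) ^ t) -> r)) ^ ((r ^ t) <-> (r -> s))) <-> r = 0 <-> 0 = 1
t <-> r = 1 <-> 0 = 0
~(t <-> r) = ~0 = 1
((~(s <-> ~((((r & (r ^ t)) | (t <-> (t ^ r))) ^ t) -> r)) ^ ((r ^ t) <-> (r -> s))) <-> r) -> ~(t <-> r) = 1 -> 1 = 1

1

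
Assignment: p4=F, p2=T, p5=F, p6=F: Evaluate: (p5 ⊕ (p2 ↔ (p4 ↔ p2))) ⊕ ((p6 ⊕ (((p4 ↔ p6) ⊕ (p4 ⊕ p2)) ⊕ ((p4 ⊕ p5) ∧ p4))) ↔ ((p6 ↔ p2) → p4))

F

p4 ↔ p2 = F ↔ T = F
p2 ↔ (p4 ↔ p2) = T ↔ F = F
p5 ⊕ (p2 ↔ (p4 ↔ p2)) = F ⊕ F = F
p4 ↔ p6 = F ↔ F = T
p4 ⊕ p2 = F ⊕ T = T
(p4 ↔ p6) ⊕ (p4 ⊕ p2) = T ⊕ T = F
p4 ⊕ p5 = F ⊕ F = F
(p4 ⊕ p5) ∧ p4 = F ∧ F = F
((p4 ↔ p6) ⊕ (p4 ⊕ p2)) ⊕ ((p4 ⊕ p5) ∧ p4) = F ⊕ F = F
p6 ⊕ (((p4 ↔ p6) ⊕ (p4 ⊕ p2)) ⊕ ((p4 ⊕ p5) ∧ p4)) = F ⊕ F = F
p6 ↔ p2 = F ↔ T = F
(p6 ↔ p2) → p4 = F → F = T
(p6 ⊕ (((p4 ↔ p6) ⊕ (p4 ⊕ p2)) ⊕ ((p4 ⊕ p5) ∧ p4))) ↔ ((p6 ↔ p2) → p4) = F ↔ T = F
(p5 ⊕ (p2 ↔ (p4 ↔ p2))) ⊕ ((p6 ⊕ (((p4 ↔ p6) ⊕ (p4 ⊕ p2)) ⊕ ((p4 ⊕ p5) ∧ p4))) ↔ ((p6 ↔ p2) → p4)) = F ⊕ F = F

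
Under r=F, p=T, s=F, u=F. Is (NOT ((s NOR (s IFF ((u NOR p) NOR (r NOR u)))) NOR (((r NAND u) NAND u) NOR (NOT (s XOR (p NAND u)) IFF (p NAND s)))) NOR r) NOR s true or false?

u NOR p = F NOR T = F
r NOR u = F NOR F = T
(u NOR p) NOR (r NOR u) = F NOR T = F
s IFF ((u NOR p) NOR (r NOR u)) = F IFF F = T
s NOR (s IFF ((u NOR p) NOR (r NOR u))) = F NOR T = F
r NAND u = F NAND F = T
(r NAND u) NAND u = T NAND F = T
p NAND u = T NAND F = T
s XOR (p NAND u) = F XOR T = T
NOT (s XOR (p NAND u)) = NOT T = F
p NAND s = T NAND F = T
NOT (s XOR (p NAND u)) IFF (p NAND s) = F IFF T = F
((r NAND u) NAND u) NOR (NOT (s XOR (p NAND u)) IFF (p NAND s)) = T NOR F = F
(s NOR (s IFF ((u NOR p) NOR (r NOR u)))) NOR (((r NAND u) NAND u) NOR (NOT (s XOR (p NAND u)) IFF (p NAND s))) = F NOR F = T
NOT ((s NOR (s IFF ((u NOR p) NOR (r NOR u)))) NOR (((r NAND u) NAND u) NOR (NOT (s XOR (p NAND u)) IFF (p NAND s)))) = NOT T = F
NOT ((s NOR (s IFF ((u NOR p) NOR (r NOR u)))) NOR (((r NAND u) NAND u) NOR (NOT (s XOR (p NAND u)) IFF (p NAND s)))) NOR r = F NOR F = T
(NOT ((s NOR (s IFF ((u NOR p) NOR (r NOR u)))) NOR (((r NAND u) NAND u) NOR (NOT (s XOR (p NAND u)) IFF (p NAND s)))) NOR r) NOR s = T NOR F = F

F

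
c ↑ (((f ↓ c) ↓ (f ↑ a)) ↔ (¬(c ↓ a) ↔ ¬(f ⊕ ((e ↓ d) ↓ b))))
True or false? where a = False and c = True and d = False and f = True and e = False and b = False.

False

f ↓ c = True ↓ True = False
f ↑ a = True ↑ False = True
(f ↓ c) ↓ (f ↑ a) = False ↓ True = False
c ↓ a = True ↓ False = False
¬(c ↓ a) = ¬False = True
e ↓ d = False ↓ False = True
(e ↓ d) ↓ b = True ↓ False = False
f ⊕ ((e ↓ d) ↓ b) = True ⊕ False = True
¬(f ⊕ ((e ↓ d) ↓ b)) = ¬True = False
¬(c ↓ a) ↔ ¬(f ⊕ ((e ↓ d) ↓ b)) = True ↔ False = False
((f ↓ c) ↓ (f ↑ a)) ↔ (¬(c ↓ a) ↔ ¬(f ⊕ ((e ↓ d) ↓ b))) = False ↔ False = True
c ↑ (((f ↓ c) ↓ (f ↑ a)) ↔ (¬(c ↓ a) ↔ ¬(f ⊕ ((e ↓ d) ↓ b)))) = True ↑ True = False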